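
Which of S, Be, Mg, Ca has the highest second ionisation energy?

S

The second ionization energy removes an electron from the +1 ion. For each element: S⁺ still has 5 valence electrons; Be⁺ still has 1 valence electron; Mg⁺ still has 1 valence electron; Ca⁺ still has 1 valence electron.
All are still removing valence electrons, so compare the +1 ions as you would atoms: IE_2 generally rises across a period (higher Z_eff) and falls down a group (larger shell), subject to the usual subshell exceptions.
Valence configurations: S⁺ [Ne]3s²3p³, Be⁺ [He]2s¹, Mg⁺ [Ne]3s¹, Ca⁺ [Ar]4s¹.
The numbers (kJ/mol): S 2252, Be 1757, Mg 1451, Ca 1145.
Overall IE_2 order: Ca < Mg < Be < S.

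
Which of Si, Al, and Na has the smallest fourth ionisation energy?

Si

The fourth ionization energy removes an electron from the +3 ion. For each element: Si³⁺ still has 1 valence electron; Al³⁺ is the bare [Ne] core; Na³⁺ is already 2 electrons into the core.
Pulling an electron out of a noble-gas core costs far more than removing a remaining valence electron, so Na and Al sit at the high end of IE_4.
Approximate IE_4 values (kJ/mol): Si 4356, Al 11577, Na 9543.
Hence IE_4: Si < Na < Al.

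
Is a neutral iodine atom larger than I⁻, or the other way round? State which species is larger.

I⁻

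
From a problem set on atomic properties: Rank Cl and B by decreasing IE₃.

Cl > B

IE_3 is the cost of taking one more electron from the +2 cation: Cl²⁺ still has 5 valence electrons; B²⁺ still has 1 valence electron.
All are still removing valence electrons, so compare the +2 ions as you would atoms: IE_3 generally rises across a period (higher Z_eff) and falls down a group (larger shell), subject to the usual subshell exceptions.
Valence configurations: Cl²⁺ [Ne]3s²3p³, B²⁺ [He]2s¹.
Tabulated IE_3 (kJ/mol): Cl 3822, B 3660.
So the third ionization energies run B < Cl.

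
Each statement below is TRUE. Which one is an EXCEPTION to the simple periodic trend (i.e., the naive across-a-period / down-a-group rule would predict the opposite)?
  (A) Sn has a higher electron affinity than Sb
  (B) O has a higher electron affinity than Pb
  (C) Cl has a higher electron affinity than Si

The general trend: electron affinity increases across a period and decreases down a group.
(A) Sn (period 5, group 14) vs Sb (period 5, group 15): the stated order contradicts the simple trend.
(B) O (period 2, group 16) vs Pb (period 6, group 14): the stated order agrees with the simple trend.
(C) Cl (period 3, group 17) vs Si (period 3, group 14): the stated order agrees with the simple trend.
The exception is (A): adding an electron to Sb's half-filled 5p³ is unfavourable, so Sn has the more exothermic EA.

(A)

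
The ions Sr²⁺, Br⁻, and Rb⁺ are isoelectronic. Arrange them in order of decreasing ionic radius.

Br⁻, Rb⁺, Sr²⁺

All of these have 36 electrons, so size is governed by nuclear charge alone: the more protons, the stronger the pull on the same electron cloud, and the smaller the ion.
Nuclear charges: Sr²⁺ (Z=38), Rb⁺ (Z=37), Br⁻ (Z=35).
Largest to smallest: Br⁻ > Rb⁺ > Sr²⁺.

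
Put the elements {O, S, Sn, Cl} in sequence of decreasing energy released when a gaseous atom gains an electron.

Cl, S, O, Sn

O is in period 2, group 16; S is in period 3, group 16; Cl is in period 3, group 17; Sn is in period 5, group 14.
Electron affinity generally becomes more exothermic across a period toward the halogens and less exothermic down a group.
Neither a single period nor a single group — weigh both effects.
O > Sn: both effects reinforce here, so O is clearly the higher of the two.
S > O: this pair runs against the simple trend — see the exception note.
Cl > S: Cl lies to the right of S in period 3, so the across-period effect alone puts Cl higher.
Note the exception: S has a higher electron affinity than O, contrary to the simple trend — the compact 2p subshell of O repels the added electron more than S's larger 3p does.
Approximate values (kJ/mol): O 141, S 200, Cl 349, Sn 107.
So from highest to lowest: Cl > S > O > Sn.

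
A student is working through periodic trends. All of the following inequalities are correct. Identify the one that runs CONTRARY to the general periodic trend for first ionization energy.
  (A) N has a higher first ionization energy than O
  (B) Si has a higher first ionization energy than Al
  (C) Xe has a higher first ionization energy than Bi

(A)

The general trend: first ionization energy increases across a period and decreases down a group.
(A) N (period 2, group 15) vs O (period 2, group 16): the stated order contradicts the simple trend.
(B) Si (period 3, group 14) vs Al (period 3, group 13): the stated order agrees with the simple trend.
(C) Xe (period 5, group 18) vs Bi (period 6, group 15): the stated order agrees with the simple trend.
The exception is (A): pairing an electron in O's 2p⁴ costs repulsion energy, so O ionizes more easily than half-filled N (2p³).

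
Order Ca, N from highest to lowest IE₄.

N, Ca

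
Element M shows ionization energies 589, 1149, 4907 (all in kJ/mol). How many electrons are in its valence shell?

Look for the largest jump between consecutive ionization energies: IE3/IE2 ≈ 4.3, far larger than any earlier ratio.
That jump marks the point where a core electron is being removed. So the atom has 2 valence electrons.

2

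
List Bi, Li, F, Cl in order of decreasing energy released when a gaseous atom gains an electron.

Li is in period 2, group 1; F is in period 2, group 17; Cl is in period 3, group 17; Bi is in period 6, group 15.
Adding an electron releases more energy for atoms nearer the top right (short of the noble gases).
Here both period and group differ, so the two effects have to be weighed against each other.
Bi > Li: the two effects oppose for this pair; the across-period effect wins (91 vs 60 kJ/mol).
F > Bi: both effects reinforce here, so F is clearly the higher of the two.
Cl > F: this pair runs against the simple trend — see the exception note.
Note the exception: Cl has a higher electron affinity than F, contrary to the simple trend — F's small 2p subshell makes the incoming electron feel strong e⁻–e⁻ repulsion, so Cl actually releases more energy on gaining an electron.
Approximate values (kJ/mol): Li 60, F 328, Cl 349, Bi 91.
So from highest to lowest: Cl > F > Bi > Li.

Cl > F > Bi > Li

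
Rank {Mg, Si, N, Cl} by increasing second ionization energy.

Mg < Si < Cl < N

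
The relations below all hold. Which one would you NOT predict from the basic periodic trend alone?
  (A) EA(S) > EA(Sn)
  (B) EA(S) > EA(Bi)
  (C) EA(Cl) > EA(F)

(C)

The general trend: electron affinity increases across a period and decreases down a group.
(A) S (period 3, group 16) vs Sn (period 5, group 14): the stated order agrees with the simple trend.
(B) S (period 3, group 16) vs Bi (period 6, group 15): the stated order agrees with the simple trend.
(C) Cl (period 3, group 17) vs F (period 2, group 17): the stated order contradicts the simple trend.
The exception is (C): F's small 2p subshell makes the incoming electron feel strong e⁻–e⁻ repulsion, so Cl actually releases more energy on gaining an electron.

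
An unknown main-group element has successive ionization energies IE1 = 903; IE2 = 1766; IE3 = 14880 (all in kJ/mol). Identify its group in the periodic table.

Look for the largest jump between consecutive ionization energies: IE3/IE2 ≈ 8.4, far larger than any earlier ratio.
That jump marks the point where a core electron is being removed. So the atom has 2 valence electrons.
A main-group element with 2 valence electrons is in group 2.

Group 2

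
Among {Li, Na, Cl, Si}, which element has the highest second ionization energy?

Consider each +1 ion: Li⁺ is the bare [He] core; Na⁺ is the bare [Ne] core; Cl⁺ still has 6 valence electrons; Si⁺ still has 3 valence electrons.
Breaking into a closed-shell core is much more expensive than removing a leftover valence electron — Na and Li have the largest IE_2 here.
Valence configurations: Cl⁺ [Ne]3s²3p⁴, Si⁺ [Ne]3s²3p¹.
The numbers (kJ/mol): Li 7298, Na 4562, Cl 2298, Si 1577.
Hence IE_2: Si < Cl < Na < Li.

Li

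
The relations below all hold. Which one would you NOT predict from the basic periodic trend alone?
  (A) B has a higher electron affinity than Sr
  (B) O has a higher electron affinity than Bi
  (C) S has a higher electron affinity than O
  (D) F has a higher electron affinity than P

(C)

The general trend: electron affinity increases across a period and decreases down a group.
(A) B (period 2, group 13) vs Sr (period 5, group 2): the stated order agrees with the simple trend.
(B) O (period 2, group 16) vs Bi (period 6, group 15): the stated order agrees with the simple trend.
(C) S (period 3, group 16) vs O (period 2, group 16): the stated order contradicts the simple trend.
(D) F (period 2, group 17) vs P (period 3, group 15): the stated order agrees with the simple trend.
The exception is (C): the compact 2p subshell of O repels the added electron more than S's larger 3p does.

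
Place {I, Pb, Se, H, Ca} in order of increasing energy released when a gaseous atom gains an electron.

Atoms with high Z_eff and room in the valence shell (especially the halogens) have the most exothermic electron affinities.
These span different periods and groups, so the two trends combine.
Pb > Ca: period and group pull opposite ways; the across-period shift dominates (35 vs 2 kJ/mol).
H > Pb: the two effects oppose for this pair; the down-group effect wins (73 vs 35 kJ/mol).
Se > H: the two effects oppose for this pair; the across-period effect wins (195 vs 73 kJ/mol).
I > Se: the two effects oppose for this pair; the across-period effect wins (295 vs 195 kJ/mol).
Tabulated electron affinity (kJ/mol): H 73, Ca 2, Se 195, I 295, Pb 35.
So from lowest to highest: Ca < Pb < H < Se < I.

Ca < Pb < H < Se < I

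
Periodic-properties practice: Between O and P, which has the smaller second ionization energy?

Consider each +1 ion: O⁺ still has 5 valence electrons; P⁺ still has 4 valence electrons.
All are still removing valence electrons, so compare the +1 ions as you would atoms: IE_2 generally rises across a period (higher Z_eff) and falls down a group (larger shell), subject to the usual subshell exceptions.
Valence configurations: O⁺ [He]2s²2p³, P⁺ [Ne]3s²3p².
The numbers (kJ/mol): O 3388, P 1907.
Overall IE_2 order: P < O.

P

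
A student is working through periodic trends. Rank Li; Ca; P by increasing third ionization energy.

P, Ca, Li

The third ionization energy removes an electron from the +2 ion. For each element: Li²⁺ is already 1 electron into the core; Ca²⁺ is the bare [Ar] core; P²⁺ still has 3 valence electrons.
Pulling an electron out of a noble-gas core costs far more than removing a remaining valence electron, so Ca and Li sit at the high end of IE_3.
Tabulated IE_3 (kJ/mol): Li 11815, Ca 4912, P 2914.
So the third ionization energies run P < Ca < Li.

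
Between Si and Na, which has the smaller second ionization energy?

Si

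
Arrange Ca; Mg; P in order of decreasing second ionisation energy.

The second ionization energy removes an electron from the +1 ion. For each element: Ca⁺ still has 1 valence electron; Mg⁺ still has 1 valence electron; P⁺ still has 4 valence electrons.
All are still removing valence electrons, so compare the +1 ions as you would atoms: IE_2 generally rises across a period (higher Z_eff) and falls down a group (larger shell), subject to the usual subshell exceptions.
Valence configurations: Ca⁺ [Ar]4s¹, Mg⁺ [Ne]3s¹, P⁺ [Ne]3s²3p².
The numbers (kJ/mol): Ca 1145, Mg 1451, P 1907.
So the second ionization energies run Ca < Mg < P.

P, Mg, Ca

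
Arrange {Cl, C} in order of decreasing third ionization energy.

Consider each +2 ion: Cl²⁺ still has 5 valence electrons; C²⁺ still has 2 valence electrons.
All are still removing valence electrons, so compare the +2 ions as you would atoms: IE_3 generally rises across a period (higher Z_eff) and falls down a group (larger shell), subject to the usual subshell exceptions.
Valence configurations: Cl²⁺ [Ne]3s²3p³, C²⁺ [He]2s².
Approximate IE_3 values (kJ/mol): Cl 3822, C 4620.
Hence IE_3: Cl < C.

C > Cl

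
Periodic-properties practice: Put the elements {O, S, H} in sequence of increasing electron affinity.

H, O, S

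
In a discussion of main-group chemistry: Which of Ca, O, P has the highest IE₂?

IE_2 is the cost of taking one more electron from the +1 cation: Ca⁺ still has 1 valence electron; O⁺ still has 5 valence electrons; P⁺ still has 4 valence electrons.
All are still removing valence electrons, so compare the +1 ions as you would atoms: IE_2 generally rises across a period (higher Z_eff) and falls down a group (larger shell), subject to the usual subshell exceptions.
Valence configurations: Ca⁺ [Ar]4s¹, O⁺ [He]2s²2p³, P⁺ [Ne]3s²3p².
The numbers (kJ/mol): Ca 1145, O 3388, P 1907.
Overall IE_2 order: Ca < P < O.

O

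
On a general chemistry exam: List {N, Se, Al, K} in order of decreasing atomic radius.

K > Al > Se > N

N is in period 2, group 15; Al is in period 3, group 13; K is in period 4, group 1; Se is in period 4, group 16.
Moving right in a period, electrons are added to the same shell under a stronger nuclear pull, so atoms get smaller; moving down, a new shell is opened and atoms get larger.
Here both period and group differ, so the two effects have to be weighed against each other.
Se > N: the two effects oppose for this pair; the down-group effect wins (116 vs 71 pm).
Al > Se: the two effects oppose for this pair; the across-period effect wins (126 vs 116 pm).
K > Al: relative to Al, both the across-period and down-group shifts push K's atomic radius up.
Approximate values (pm): N 71, Al 126, K 196, Se 116.
So from largest to smallest: K > Al > Se > N.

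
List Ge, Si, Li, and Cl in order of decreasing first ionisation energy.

First ionization energy rises across a period (greater Z_eff holds electrons more tightly) and falls down a group (valence electrons are farther from the nucleus).
Here both period and group differ, so the two effects have to be weighed against each other.
Ge > Li: the two effects oppose for this pair; the across-period effect wins (762 vs 520 kJ/mol).
Si > Ge: they share group 14; the group trend gives Si the larger value.
Cl > Si: Cl lies to the right of Si in period 3, so the across-period effect alone puts Cl higher.
For reference (kJ/mol): Li 520, Si 786, Cl 1251, Ge 762.
So from highest to lowest: Cl > Si > Ge > Li.

Cl, Si, Ge, Li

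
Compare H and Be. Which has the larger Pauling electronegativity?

H is in period 1, group 1; Be is in period 2, group 2.
Atoms toward the upper right of the periodic table pull bonding electrons most strongly.
A diagonal step moves right (one effect) and down (the opposite effect) at once.
H > Be: period and group pull opposite ways; the down-group shift dominates (2.20 vs 1.57).
Approximate values (Pauling): H 2.20, Be 1.57.
So H has the larger Pauling electronegativity (H > Be).

H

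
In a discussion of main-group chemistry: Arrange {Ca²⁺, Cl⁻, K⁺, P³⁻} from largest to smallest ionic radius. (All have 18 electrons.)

All of these have 18 electrons, so size is governed by nuclear charge alone: the more protons, the stronger the pull on the same electron cloud, and the smaller the ion.
Nuclear charges: Ca²⁺ (Z=20), K⁺ (Z=19), Cl⁻ (Z=17), P³⁻ (Z=15).
Largest to smallest: P³⁻ > Cl⁻ > K⁺ > Ca²⁺.

P³⁻ > Cl⁻ > K⁺ > Ca²⁺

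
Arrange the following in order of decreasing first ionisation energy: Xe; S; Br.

S is in period 3, group 16; Br is in period 4, group 17; Xe is in period 5, group 18.
Removing the outermost electron gets harder across a period and easier down a group.
These sit on a diagonal, where the across-period and down-group effects partly cancel.
Br > S: period and group pull opposite ways; the across-period shift dominates (1140 vs 1000 kJ/mol).
Xe > Br: the two effects oppose for this pair; the across-period effect wins (1170 vs 1140 kJ/mol).
For reference (kJ/mol): S 1000, Br 1140, Xe 1170.
So from highest to lowest: Xe > Br > S.

Xe, Br, S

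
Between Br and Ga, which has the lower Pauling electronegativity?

Ga

Ga is in period 4, group 13; Br is in period 4, group 17.
Atoms toward the upper right of the periodic table pull bonding electrons most strongly.
All lie in period 4, so electronegativity increases left to right.
So Ga has the lower Pauling electronegativity (Ga < Br).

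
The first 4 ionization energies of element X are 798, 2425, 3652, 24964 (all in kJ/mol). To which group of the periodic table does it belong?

Look for the largest jump between consecutive ionization energies: IE4/IE3 ≈ 6.8, far larger than any earlier ratio.
That jump marks the point where a core electron is being removed. So the atom has 3 valence electrons.
A main-group element with 3 valence electrons is in group 13.

Group 13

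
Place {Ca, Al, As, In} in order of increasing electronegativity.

Al is in period 3, group 13; Ca is in period 4, group 2; As is in period 4, group 15; In is in period 5, group 13.
EN rises left→right (higher Z_eff, smaller atoms) and falls top→bottom (larger, more shielded atoms).
These span different periods and groups, so the two trends combine.
Al > Ca: both effects reinforce here, so Al is clearly the higher of the two.
In > Al: this pair runs against the simple trend — see the exception note.
As > In: relative to In, both the across-period and down-group shifts push As's electronegativity up.
Note the exception: In has a higher electronegativity than Al, contrary to the simple trend — poor shielding by filled d (and f) subshells raises the heavier element's effective nuclear charge more than the simple down-group trend predicts.
Approximate values (Pauling): Al 1.61, Ca 1.00, As 2.18, In 1.78.
So from lowest to highest: Ca < Al < In < As.

Ca < Al < In < As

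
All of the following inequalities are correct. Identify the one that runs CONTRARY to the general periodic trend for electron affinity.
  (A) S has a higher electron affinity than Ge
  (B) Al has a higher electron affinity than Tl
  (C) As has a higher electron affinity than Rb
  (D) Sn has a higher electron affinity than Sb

The general trend: electron affinity increases across a period and decreases down a group.
(A) S (period 3, group 16) vs Ge (period 4, group 14): the stated order agrees with the simple trend.
(B) Al (period 3, group 13) vs Tl (period 6, group 13): the stated order agrees with the simple trend.
(C) As (period 4, group 15) vs Rb (period 5, group 1): the stated order agrees with the simple trend.
(D) Sn (period 5, group 14) vs Sb (period 5, group 15): the stated order contradicts the simple trend.
The exception is (D): adding an electron to Sb's half-filled 5p³ is unfavourable, so Sn has the more exothermic EA.

(D)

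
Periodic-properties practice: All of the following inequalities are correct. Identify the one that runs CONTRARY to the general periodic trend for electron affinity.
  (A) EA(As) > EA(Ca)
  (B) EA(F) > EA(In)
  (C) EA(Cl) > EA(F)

The general trend: electron affinity increases across a period and decreases down a group.
(A) As (period 4, group 15) vs Ca (period 4, group 2): the stated order agrees with the simple trend.
(B) F (period 2, group 17) vs In (period 5, group 13): the stated order agrees with the simple trend.
(C) Cl (period 3, group 17) vs F (period 2, group 17): the stated order contradicts the simple trend.
The exception is (C): F's small 2p subshell makes the incoming electron feel strong e⁻–e⁻ repulsion, so Cl actually releases more energy on gaining an electron.

(C)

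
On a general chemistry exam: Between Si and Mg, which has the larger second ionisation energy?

Si

IE_2 is the cost of taking one more electron from the +1 cation: Si⁺ still has 3 valence electrons; Mg⁺ still has 1 valence electron.
All are still removing valence electrons, so compare the +1 ions as you would atoms: IE_2 generally rises across a period (higher Z_eff) and falls down a group (larger shell), subject to the usual subshell exceptions.
Valence configurations: Si⁺ [Ne]3s²3p¹, Mg⁺ [Ne]3s¹.
The numbers (kJ/mol): Si 1577, Mg 1451.
Hence IE_2: Mg < Si.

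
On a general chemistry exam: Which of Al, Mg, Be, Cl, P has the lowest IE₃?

IE_3 is the cost of taking one more electron from the +2 cation: Al²⁺ still has 1 valence electron; Mg²⁺ is the bare [Ne] core; Be²⁺ is the bare [He] core; Cl²⁺ still has 5 valence electrons; P²⁺ still has 3 valence electrons.
Breaking into a closed-shell core is much more expensive than removing a leftover valence electron — Mg and Be have the largest IE_3 here.
Valence configurations: Al²⁺ [Ne]3s¹, Cl²⁺ [Ne]3s²3p³, P²⁺ [Ne]3s²3p¹.
Approximate IE_3 values (kJ/mol): Al 2745, Mg 7733, Be 14849, Cl 3822, P 2914.
Putting it together, IE_3: Al < P < Cl < Mg < Be.

Al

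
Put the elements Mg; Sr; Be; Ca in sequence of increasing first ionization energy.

Sr < Ca < Mg < Be

Be is in period 2, group 2; Mg is in period 3, group 2; Ca is in period 4, group 2; Sr is in period 5, group 2.
IE₁ increases left→right with effective nuclear charge and decreases top→bottom as the valence shell moves farther out.
All are in group 2, so first ionization energy increases up the group.
So from lowest to highest: Sr < Ca < Mg < Be.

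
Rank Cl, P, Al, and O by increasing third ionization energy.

Al < P < Cl < O

The third ionization energy removes an electron from the +2 ion. For each element: Cl²⁺ still has 5 valence electrons; P²⁺ still has 3 valence electrons; Al²⁺ still has 1 valence electron; O²⁺ still has 4 valence electrons.
All are still removing valence electrons, so compare the +2 ions as you would atoms: IE_3 generally rises across a period (higher Z_eff) and falls down a group (larger shell), subject to the usual subshell exceptions.
Valence configurations: Cl²⁺ [Ne]3s²3p³, P²⁺ [Ne]3s²3p¹, Al²⁺ [Ne]3s¹, O²⁺ [He]2s²2p².
Approximate IE_3 values (kJ/mol): Cl 3822, P 2914, Al 2745, O 5300.
So the third ionization energies run Al < P < Cl < O.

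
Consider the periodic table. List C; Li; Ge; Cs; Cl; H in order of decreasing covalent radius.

Cs, Li, Ge, Cl, C, H

Radius decreases left→right (rising Z_eff, same n) and increases top→bottom (higher n).
These span different periods and groups, so the two trends combine.
C > H: period and group pull opposite ways; the down-group shift dominates (75 vs 32 pm).
Cl > C: period and group pull opposite ways; the down-group shift dominates (99 vs 75 pm).
Ge > Cl: both effects reinforce here, so Ge is clearly the larger of the two.
Li > Ge: the two effects oppose for this pair; the across-period effect wins (133 vs 121 pm).
Cs > Li: they share group 1; the group trend gives Cs the larger value.
For reference (pm): H 32, Li 133, C 75, Cl 99, Ge 121, Cs 232.
So from largest to smallest: Cs > Li > Ge > Cl > C > H.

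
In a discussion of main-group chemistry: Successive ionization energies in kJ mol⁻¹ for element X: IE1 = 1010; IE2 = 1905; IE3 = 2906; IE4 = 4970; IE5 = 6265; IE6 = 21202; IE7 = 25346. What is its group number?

Group 15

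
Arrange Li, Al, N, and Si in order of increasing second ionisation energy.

The second ionization energy removes an electron from the +1 ion. For each element: Li⁺ is the bare [He] core; Al⁺ still has 2 valence electrons; N⁺ still has 4 valence electrons; Si⁺ still has 3 valence electrons.
Core electrons are held far more tightly than valence electrons, so Li tops the IE_2 order.
Valence configurations: Al⁺ [Ne]3s², N⁺ [He]2s²2p², Si⁺ [Ne]3s²3p¹.
Si⁺ loses a lone 3p electron whereas Al⁺ must break into a filled 3s² pair, so IE_2(Al) > IE_2(Si) even though Si has the higher nuclear charge.
Tabulated IE_2 (kJ/mol): Li 7298, Al 1817, N 2856, Si 1577.
Overall IE_2 order: Si < Al < N < Li.

Si < Al < N < Li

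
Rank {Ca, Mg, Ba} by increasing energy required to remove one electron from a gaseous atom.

Mg is in period 3, group 2; Ca is in period 4, group 2; Ba is in period 6, group 2.
First ionization energy rises across a period (greater Z_eff holds electrons more tightly) and falls down a group (valence electrons are farther from the nucleus).
All are in group 2, so first ionization energy increases up the group.
So from lowest to highest: Ba < Ca < Mg.

Ba, Ca, Mg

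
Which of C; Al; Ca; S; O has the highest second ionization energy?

O

The second ionization energy removes an electron from the +1 ion. For each element: C⁺ still has 3 valence electrons; Al⁺ still has 2 valence electrons; Ca⁺ still has 1 valence electron; S⁺ still has 5 valence electrons; O⁺ still has 5 valence electrons.
All are still removing valence electrons, so compare the +1 ions as you would atoms: IE_2 generally rises across a period (higher Z_eff) and falls down a group (larger shell), subject to the usual subshell exceptions.
Valence configurations: C⁺ [He]2s²2p¹, Al⁺ [Ne]3s², Ca⁺ [Ar]4s¹, S⁺ [Ne]3s²3p³, O⁺ [He]2s²2p³.
The numbers (kJ/mol): C 2353, Al 1817, Ca 1145, S 2252, O 3388.
Hence IE_2: Ca < Al < S < C < O.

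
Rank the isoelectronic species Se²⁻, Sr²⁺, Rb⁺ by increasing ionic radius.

All of these have 36 electrons, so size is governed by nuclear charge alone: the more protons, the stronger the pull on the same electron cloud, and the smaller the ion.
Nuclear charges: Sr²⁺ (Z=38), Rb⁺ (Z=37), Se²⁻ (Z=34).
Smallest to largest: Sr²⁺ < Rb⁺ < Se²⁻.

Sr²⁺ < Rb⁺ < Se²⁻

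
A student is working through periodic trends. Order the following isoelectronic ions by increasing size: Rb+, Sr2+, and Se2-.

All of these have 36 electrons, so size is governed by nuclear charge alone: the more protons, the stronger the pull on the same electron cloud, and the smaller the ion.
Nuclear charges: Sr2+ (Z=38), Rb+ (Z=37), Se2- (Z=34).
Smallest to largest: Sr2+ < Rb+ < Se2-.

Sr2+ < Rb+ < Se2-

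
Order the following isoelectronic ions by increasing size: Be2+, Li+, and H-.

All of these have 2 electrons, so size is governed by nuclear charge alone: the more protons, the stronger the pull on the same electron cloud, and the smaller the ion.
Nuclear charges: Be2+ (Z=4), Li+ (Z=3), H- (Z=1).
Smallest to largest: Be2+ < Li+ < H-.

Be2+, Li+, H-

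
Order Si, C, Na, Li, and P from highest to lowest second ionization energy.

Li, Na, C, P, Si

After 1 electron has been removed, what remains? Si⁺ still has 3 valence electrons; C⁺ still has 3 valence electrons; Na⁺ is the bare [Ne] core; Li⁺ is the bare [He] core; P⁺ still has 4 valence electrons.
Breaking into a closed-shell core is much more expensive than removing a leftover valence electron — Na and Li have the largest IE_2 here.
Valence configurations: Si⁺ [Ne]3s²3p¹, C⁺ [He]2s²2p¹, P⁺ [Ne]3s²3p².
Approximate IE_2 values (kJ/mol): Si 1577, C 2353, Na 4562, Li 7298, P 1907.
So the second ionization energies run Si < P < C < Na < Li.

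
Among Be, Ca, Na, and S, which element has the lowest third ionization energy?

After 2 electrons have been removed, what remains? Be²⁺ is the bare [He] core; Ca²⁺ is the bare [Ar] core; Na²⁺ is already 1 electron into the core; S²⁺ still has 4 valence electrons.
Breaking into a closed-shell core is much more expensive than removing a leftover valence electron — Ca, Na and Be have the largest IE_3 here.
Approximate IE_3 values (kJ/mol): Be 14849, Ca 4912, Na 6910, S 3357.
Overall IE_3 order: S < Ca < Na < Be.

S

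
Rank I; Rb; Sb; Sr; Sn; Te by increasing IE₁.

Rb is in period 5, group 1; Sr is in period 5, group 2; Sn is in period 5, group 14; Sb is in period 5, group 15; Te is in period 5, group 16; I is in period 5, group 17.
Across a period the outer electron is held more tightly (higher IE₁); down a group it sits in a higher shell, more shielded, and comes off more easily.
All lie in period 5, so first ionization energy increases left to right.
So from lowest to highest: Rb < Sr < Sn < Sb < Te < I.

Rb < Sr < Sn < Sb < Te < I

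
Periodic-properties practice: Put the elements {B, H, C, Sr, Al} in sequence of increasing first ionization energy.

First ionization energy rises across a period (greater Z_eff holds electrons more tightly) and falls down a group (valence electrons are farther from the nucleus).
These span different periods and groups, so the two trends combine.
Al > Sr: both effects reinforce here, so Al is clearly the higher of the two.
B > Al: they share group 13; the group trend gives B the larger value.
C > B: both are in period 2; the period trend gives C the larger value.
H > C: period and group pull opposite ways; the down-group shift dominates (1312 vs 1086 kJ/mol).
For reference (kJ/mol): H 1312, B 801, C 1086, Al 578, Sr 550.
So from lowest to highest: Sr < Al < B < C < H.

Sr < Al < B < C < H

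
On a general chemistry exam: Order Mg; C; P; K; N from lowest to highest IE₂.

Mg < P < C < N < K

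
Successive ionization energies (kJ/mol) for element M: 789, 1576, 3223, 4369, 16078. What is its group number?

Look for the largest jump between consecutive ionization energies: IE5/IE4 ≈ 3.7, far larger than any earlier ratio.
That jump marks the point where a core electron is being removed. So the atom has 4 valence electrons.
A main-group element with 4 valence electrons is in group 14.

Group 14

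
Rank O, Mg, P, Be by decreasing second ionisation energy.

O > P > Be > Mg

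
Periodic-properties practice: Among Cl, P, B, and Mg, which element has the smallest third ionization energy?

P

The third ionization energy removes an electron from the +2 ion. For each element: Cl²⁺ still has 5 valence electrons; P²⁺ still has 3 valence electrons; B²⁺ still has 1 valence electron; Mg²⁺ is the bare [Ne] core.
Pulling an electron out of a noble-gas core costs far more than removing a remaining valence electron, so Mg sits at the high end of IE_3.
Valence configurations: Cl²⁺ [Ne]3s²3p³, P²⁺ [Ne]3s²3p¹, B²⁺ [He]2s¹.
Tabulated IE_3 (kJ/mol): Cl 3822, P 2914, B 3660, Mg 7733.
Overall IE_3 order: P < B < Cl < Mg.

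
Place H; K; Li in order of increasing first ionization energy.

K < Li < H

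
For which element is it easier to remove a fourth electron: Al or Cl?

After 3 electrons have been removed, what remains? Al³⁺ is the bare [Ne] core; Cl³⁺ still has 4 valence electrons.
Pulling an electron out of a noble-gas core costs far more than removing a remaining valence electron, so Al sits at the high end of IE_4.
The numbers (kJ/mol): Al 11577, Cl 5159.
Putting it together, IE_4: Cl < Al.

Cl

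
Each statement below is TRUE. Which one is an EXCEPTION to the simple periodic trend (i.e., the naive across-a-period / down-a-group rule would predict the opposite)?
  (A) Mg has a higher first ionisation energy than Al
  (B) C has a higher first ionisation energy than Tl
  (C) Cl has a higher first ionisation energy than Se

(A)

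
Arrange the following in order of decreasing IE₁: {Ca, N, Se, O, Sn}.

N > O > Se > Sn > Ca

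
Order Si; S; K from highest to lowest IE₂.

K, S, Si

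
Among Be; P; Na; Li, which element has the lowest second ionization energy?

Be

IE_2 is the cost of taking one more electron from the +1 cation: Be⁺ still has 1 valence electron; P⁺ still has 4 valence electrons; Na⁺ is the bare [Ne] core; Li⁺ is the bare [He] core.
Pulling an electron out of a noble-gas core costs far more than removing a remaining valence electron, so Na and Li sit at the high end of IE_2.
Valence configurations: Be⁺ [He]2s¹, P⁺ [Ne]3s²3p².
Approximate IE_2 values (kJ/mol): Be 1757, P 1907, Na 4562, Li 7298.
Hence IE_2: Be < P < Na < Li.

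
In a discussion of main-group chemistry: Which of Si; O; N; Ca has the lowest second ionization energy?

Ca

After 1 electron has been removed, what remains? Si⁺ still has 3 valence electrons; O⁺ still has 5 valence electrons; N⁺ still has 4 valence electrons; Ca⁺ still has 1 valence electron.
All are still removing valence electrons, so compare the +1 ions as you would atoms: IE_2 generally rises across a period (higher Z_eff) and falls down a group (larger shell), subject to the usual subshell exceptions.
Valence configurations: Si⁺ [Ne]3s²3p¹, O⁺ [He]2s²2p³, N⁺ [He]2s²2p², Ca⁺ [Ar]4s¹.
Tabulated IE_2 (kJ/mol): Si 1577, O 3388, N 2856, Ca 1145.
Hence IE_2: Ca < Si < N < O.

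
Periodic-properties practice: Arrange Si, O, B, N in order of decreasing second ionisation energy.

O > N > B > Si

After 1 electron has been removed, what remains? Si⁺ still has 3 valence electrons; O⁺ still has 5 valence electrons; B⁺ still has 2 valence electrons; N⁺ still has 4 valence electrons.
All are still removing valence electrons, so compare the +1 ions as you would atoms: IE_2 generally rises across a period (higher Z_eff) and falls down a group (larger shell), subject to the usual subshell exceptions.
Valence configurations: Si⁺ [Ne]3s²3p¹, O⁺ [He]2s²2p³, B⁺ [He]2s², N⁺ [He]2s²2p².
Tabulated IE_2 (kJ/mol): Si 1577, O 3388, B 2427, N 2856.
Putting it together, IE_2: Si < B < N < O.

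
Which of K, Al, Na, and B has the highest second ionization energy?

After 1 electron has been removed, what remains? K⁺ is the bare [Ar] core; Al⁺ still has 2 valence electrons; Na⁺ is the bare [Ne] core; B⁺ still has 2 valence electrons.
Core electrons are held far more tightly than valence electrons, so K and Na top the IE_2 order.
Valence configurations: Al⁺ [Ne]3s², B⁺ [He]2s².
Tabulated IE_2 (kJ/mol): K 3052, Al 1817, Na 4562, B 2427.
Hence IE_2: Al < B < K < Na.

Na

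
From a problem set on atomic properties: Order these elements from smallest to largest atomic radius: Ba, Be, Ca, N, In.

N < Be < In < Ca < Ba

Be is in period 2, group 2; N is in period 2, group 15; Ca is in period 4, group 2; In is in period 5, group 13; Ba is in period 6, group 2.
Radius decreases left→right (rising Z_eff, same n) and increases top→bottom (higher n).
Neither a single period nor a single group — weigh both effects.
Be > N: both are in period 2; the period trend gives Be the larger value.
In > Be: the two effects oppose for this pair; the down-group effect wins (142 vs 102 pm).
Ca > In: period and group pull opposite ways; the across-period shift dominates (171 vs 142 pm).
Ba > Ca: Ba sits below Ca in group 2, so the down-group effect alone puts Ba larger.
For reference (pm): Be 102, N 71, Ca 171, In 142, Ba 196.
So from smallest to largest: N < Be < In < Ca < Ba.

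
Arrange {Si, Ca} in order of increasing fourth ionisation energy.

Si < Ca

IE_4 is the cost of taking one more electron from the +3 cation: Si³⁺ still has 1 valence electron; Ca³⁺ is already 1 electron into the core.
Breaking into a closed-shell core is much more expensive than removing a leftover valence electron — Ca has the largest IE_4 here.
Tabulated IE_4 (kJ/mol): Si 4356, Ca 6491.
Overall IE_4 order: Si < Ca.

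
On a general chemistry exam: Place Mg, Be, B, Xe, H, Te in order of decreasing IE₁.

Across a period the outer electron is held more tightly (higher IE₁); down a group it sits in a higher shell, more shielded, and comes off more easily.
Here both period and group differ, so the two effects have to be weighed against each other.
B > Mg: relative to Mg, both the across-period and down-group shifts push B's first ionization energy up.
Te > B: the two effects oppose for this pair; the across-period effect wins (869 vs 801 kJ/mol).
Be > Te: period and group pull opposite ways; the down-group shift dominates (900 vs 869 kJ/mol).
Xe > Be: the two effects oppose for this pair; the across-period effect wins (1170 vs 900 kJ/mol).
H > Xe: period and group pull opposite ways; the down-group shift dominates (1312 vs 1170 kJ/mol).
Note the exception: Be has a higher first ionization energy than B, contrary to the simple trend — removing B's lone 2p electron is easier than breaking Be's filled 2s².
Tabulated first ionization energy (kJ/mol): H 1312, Be 900, B 801, Mg 738, Te 869, Xe 1170.
So from highest to lowest: H > Xe > Be > Te > B > Mg.

H > Xe > Be > Te > B > Mg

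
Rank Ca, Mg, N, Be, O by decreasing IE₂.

IE_2 is the cost of taking one more electron from the +1 cation: Ca⁺ still has 1 valence electron; Mg⁺ still has 1 valence electron; N⁺ still has 4 valence electrons; Be⁺ still has 1 valence electron; O⁺ still has 5 valence electrons.
All are still removing valence electrons, so compare the +1 ions as you would atoms: IE_2 generally rises across a period (higher Z_eff) and falls down a group (larger shell), subject to the usual subshell exceptions.
Valence configurations: Ca⁺ [Ar]4s¹, Mg⁺ [Ne]3s¹, N⁺ [He]2s²2p², Be⁺ [He]2s¹, O⁺ [He]2s²2p³.
Tabulated IE_2 (kJ/mol): Ca 1145, Mg 1451, N 2856, Be 1757, O 3388.
So the second ionization energies run Ca < Mg < Be < N < O.

O > N > Be > Mg > Ca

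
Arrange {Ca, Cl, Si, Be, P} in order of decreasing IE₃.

Be > Ca > Cl > Si > P

Consider each +2 ion: Ca²⁺ is the bare [Ar] core; Cl²⁺ still has 5 valence electrons; Si²⁺ still has 2 valence electrons; Be²⁺ is the bare [He] core; P²⁺ still has 3 valence electrons.
Pulling an electron out of a noble-gas core costs far more than removing a remaining valence electron, so Ca and Be sit at the high end of IE_3.
Valence configurations: Cl²⁺ [Ne]3s²3p³, Si²⁺ [Ne]3s², P²⁺ [Ne]3s²3p¹.
P²⁺ loses a lone 3p electron whereas Si²⁺ must break into a filled 3s² pair, so IE_3(Si) > IE_3(P) even though P has the higher nuclear charge.
The numbers (kJ/mol): Ca 4912, Cl 3822, Si 3232, Be 14849, P 2914.
Overall IE_3 order: P < Si < Cl < Ca < Be.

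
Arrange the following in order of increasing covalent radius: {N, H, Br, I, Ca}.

H is in period 1, group 1; N is in period 2, group 15; Ca is in period 4, group 2; Br is in period 4, group 17; I is in period 5, group 17.
Moving right in a period, electrons are added to the same shell under a stronger nuclear pull, so atoms get smaller; moving down, a new shell is opened and atoms get larger.
Here both period and group differ, so the two effects have to be weighed against each other.
N > H: the two effects oppose for this pair; the down-group effect wins (71 vs 32 pm).
Br > N: period and group pull opposite ways; the down-group shift dominates (114 vs 71 pm).
I > Br: I sits below Br in group 17, so the down-group effect alone puts I larger.
Ca > I: period and group pull opposite ways; the across-period shift dominates (171 vs 133 pm).
Approximate values (pm): H 32, N 71, Ca 171, Br 114, I 133.
So from smallest to largest: H < N < Br < I < Ca.

H < N < Br < I < Ca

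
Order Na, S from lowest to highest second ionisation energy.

Consider each +1 ion: Na⁺ is the bare [Ne] core; S⁺ still has 5 valence electrons.
Pulling an electron out of a noble-gas core costs far more than removing a remaining valence electron, so Na sits at the high end of IE_2.
Tabulated IE_2 (kJ/mol): Na 4562, S 2252.
Putting it together, IE_2: S < Na.

S < Na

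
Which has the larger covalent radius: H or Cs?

Cs

H is in period 1, group 1; Cs is in period 6, group 1.
Across a period the added protons contract the valence shell; down a group each new principal shell makes the atom larger.
All are in group 1, so atomic radius increases down the group.
So Cs has the larger covalent radius (Cs > H).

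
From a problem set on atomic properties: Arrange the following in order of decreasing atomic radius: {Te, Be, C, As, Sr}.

Sr > Te > As > Be > C

Be is in period 2, group 2; C is in period 2, group 14; As is in period 4, group 15; Sr is in period 5, group 2; Te is in period 5, group 16.
Atomic radius shrinks across a period as nuclear charge pulls the same shell inward, and grows down a group as new shells are added.
These span different periods and groups, so the two trends combine.
Be > C: Be lies to the left of C in period 2, so the across-period effect alone puts Be larger.
As > Be: period and group pull opposite ways; the down-group shift dominates (121 vs 102 pm).
Te > As: period and group pull opposite ways; the down-group shift dominates (136 vs 121 pm).
Sr > Te: both are in period 5; the period trend gives Sr the larger value.
Tabulated atomic radius (pm): Be 102, C 75, As 121, Sr 185, Te 136.
So from largest to smallest: Sr > Te > As > Be > C.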